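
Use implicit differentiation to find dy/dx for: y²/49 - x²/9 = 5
Take d/dx of both sides. Since y is implicitly a function of x, the chain rule attaches a y' = dy/dx factor whenever we differentiate through y.

Set F(x, y) = (left side) − (right side), so the curve is F = 0. Differentiating each term of F:
  d/dx[-x^2/9] = -2x/9
  d/dx[y^2/49] = 2y·y'/49
  d/dx[-5] = 0

Collecting, the y'-free part is the partial derivative in x and the y' coefficient is the partial derivative in y:
  ∂F/∂x = -2x/9
  ∂F/∂y = 2y/49

so d/dx[F(x, y(x))] = ∂F/∂x + (∂F/∂y)·y' = 0. Rearranging,
  dy/dx = -(∂F/∂x)/(∂F/∂y) = -(-2x/9)/(2y/49) = 49x/(9y)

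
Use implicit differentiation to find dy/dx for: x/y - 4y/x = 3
Apply d/dx to both sides, remembering that y depends on x. Each occurrence of y therefore brings in a y' = dy/dx via the chain rule.

With F(x, y) equal to the left-hand side minus the right, differentiate F term by term:
  d/dx[x/y] = -x·y'/y^2 + 1/y
  d/dx[-4y/x] = -4·y'/x + 4y/x^2
  d/dx[-3] = 0
Adding these up, d/dx[F] = 0 becomes
  (1/y + 4y/x^2) + (-x/y^2 - 4/x)·y' = 0,
so isolating y',
  dy/dx = -(1/y + 4y/x^2)/(-x/y^2 - 4/x)
        = -((x^2 + 4y^2)/(x^2y))/(-(x^2 + 4y^2)/(xy^2)) = y/x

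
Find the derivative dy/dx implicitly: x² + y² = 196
Differentiate both sides with respect to x, treating y as y(x). By the chain rule, any term containing y contributes a factor of y' = dy/dx when we differentiate it.

Move every term to one side and write the relation as F(x, y) = 0. Term by term,
  d/dx[x^2] = 2x
  d/dx[y^2] = 2y·y'
  d/dx[-196] = 0

The pieces without y' make up ∂F/∂x and the coefficient of y' is ∂F/∂y:
  ∂F/∂x = 2x,
  ∂F/∂y = 2y.

Since d/dx[F] = ∂F/∂x + (∂F/∂y)·y' = 0, solve for y':
  (∂F/∂y)·y' = -∂F/∂x
  dy/dx = -(∂F/∂x)/(∂F/∂y) = -(2x)/(2y) = -x/y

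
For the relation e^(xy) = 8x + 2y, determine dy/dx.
Differentiate both sides with respect to x, treating y as y(x). By the chain rule, any term containing y contributes a factor of y' = dy/dx when we differentiate it.

Move every term to one side and write the relation as F(x, y) = 0. Term by term,
  d/dx[-8x] = -8
  d/dx[-2y] = -2·y'
  d/dx[e^(xy)] = (x·y' + y)·e^(xy)

The pieces without y' make up ∂F/∂x and the coefficient of y' is ∂F/∂y:
  ∂F/∂x = y·e^(xy) - 8,
  ∂F/∂y = x·e^(xy) - 2.

Since d/dx[F] = ∂F/∂x + (∂F/∂y)·y' = 0, solve for y':
  (∂F/∂y)·y' = -∂F/∂x
  dy/dx = -(∂F/∂x)/(∂F/∂y) = -(y·e^(xy) - 8)/(x·e^(xy) - 2) = (-y·e^(xy) + 8)/(x·e^(xy) - 2)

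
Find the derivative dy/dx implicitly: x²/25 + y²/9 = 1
Apply d/dx to both sides, remembering that y depends on x. Each occurrence of y therefore brings in a y' = dy/dx via the chain rule.

With F(x, y) equal to the left-hand side minus the right, differentiate F term by term:
  d/dx[x^2/25] = 2x/25
  d/dx[y^2/9] = 2y·y'/9
  d/dx[-1] = 0
Adding these up, d/dx[F] = 0 becomes
  (2x/25) + (2y/9)·y' = 0,
so isolating y',
  dy/dx = -(2x/25)/(2y/9) = -9x/(25y)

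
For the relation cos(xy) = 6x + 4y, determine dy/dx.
Differentiate both sides with respect to x, treating y as y(x). By the chain rule, any term containing y contributes a factor of y' = dy/dx when we differentiate it.

Move every term to one side and write the relation as F(x, y) = 0. Term by term,
  d/dx[-6x] = -6
  d/dx[-4y] = -4·y'
  d/dx[cos(xy)] = -(x·y' + y)·sin(xy)

The pieces without y' make up ∂F/∂x and the coefficient of y' is ∂F/∂y:
  ∂F/∂x = -y·sin(xy) - 6,
  ∂F/∂y = -x·sin(xy) - 4.

Since d/dx[F] = ∂F/∂x + (∂F/∂y)·y' = 0, solve for y':
  (∂F/∂y)·y' = -∂F/∂x
  dy/dx = -(∂F/∂x)/(∂F/∂y) = -(-y·sin(xy) - 6)/(-x·sin(xy) - 4) = -(y·sin(xy) + 6)/(x·sin(xy) + 4)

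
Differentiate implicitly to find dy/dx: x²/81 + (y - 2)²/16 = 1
Take d/dx of both sides. Since y is implicitly a function of x, the chain rule attaches a y' = dy/dx factor whenever we differentiate through y.

Set F(x, y) = (left side) − (right side), so the curve is F = 0. Differentiating each term of F:
  d/dx[x^2/81] = 2x/81
  d/dx[(y - 2)^2/16] = y'(y - 2)/8
  d/dx[-1] = 0

Collecting, the y'-free part is the partial derivative in x and the y' coefficient is the partial derivative in y:
  ∂F/∂x = 2x/81
  ∂F/∂y = y/8 - 1/4

so d/dx[F(x, y(x))] = ∂F/∂x + (∂F/∂y)·y' = 0. Rearranging,
  dy/dx = -(∂F/∂x)/(∂F/∂y) = -(2x/81)/(y/8 - 1/4)
        = -(2x/81)/((y - 2)/8) = -16x/(81y - 162)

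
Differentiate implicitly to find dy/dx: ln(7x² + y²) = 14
Apply d/dx to both sides, remembering that y depends on x. Each occurrence of y therefore brings in a y' = dy/dx via the chain rule.

With F(x, y) equal to the left-hand side minus the right, differentiate F term by term:
  d/dx[ln(7x^2 + y^2)] = (14x + 2y·y')/(7x^2 + y^2)
  d/dx[-14] = 0
Adding these up, d/dx[F] = 0 becomes
  (14x/(7x^2 + y^2)) + (2y/(7x^2 + y^2))·y' = 0,
so isolating y',
  dy/dx = -(14x/(7x^2 + y^2))/(2y/(7x^2 + y^2)) = -7x/y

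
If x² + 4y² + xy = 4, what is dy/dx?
Differentiate the relation implicitly: treat y = y(x) and apply the chain rule, so every y-derivative picks up a y' = dy/dx factor.

With everything moved to the left-hand side, differentiate term by term:
  d/dx[x^2] = 2x
  d/dx[xy] = x·y' + y
  d/dx[4y^2] = 8y·y'
  d/dx[-4] = 0

Separating the contributions that come from x directly and those that come through y:
  without y':      2x + y
  multiplying y':  x + 8y

so (2x + y) + (x + 8y)·y' = 0, and therefore
  dy/dx = -(2x + y)/(x + 8y) = (-2x - y)/(x + 8y)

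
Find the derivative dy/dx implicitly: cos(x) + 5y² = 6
Differentiate the relation implicitly: treat y = y(x) and apply the chain rule, so every y-derivative picks up a y' = dy/dx factor.

With everything moved to the left-hand side, differentiate term by term:
  d/dx[5y^2] = 10y·y'
  d/dx[cos(x)] = -sin(x)
  d/dx[-6] = 0

Separating the contributions that come from x directly and those that come through y:
  without y':      -sin(x)
  multiplying y':  10y

so (-sin(x)) + (10y)·y' = 0, and therefore
  dy/dx = -(-sin(x))/(10y) = sin(x)/(10y)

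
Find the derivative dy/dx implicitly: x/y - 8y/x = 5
Apply d/dx to both sides, remembering that y depends on x. Each occurrence of y therefore brings in a y' = dy/dx via the chain rule.

With F(x, y) equal to the left-hand side minus the right, differentiate F term by term:
  d/dx[x/y] = -x·y'/y^2 + 1/y
  d/dx[-8y/x] = -8·y'/x + 8y/x^2
  d/dx[-5] = 0
Adding these up, d/dx[F] = 0 becomes
  (1/y + 8y/x^2) + (-x/y^2 - 8/x)·y' = 0,
so isolating y',
  dy/dx = -(1/y + 8y/x^2)/(-x/y^2 - 8/x)
        = -((x^2 + 8y^2)/(x^2y))/(-(x^2 + 8y^2)/(xy^2)) = y/x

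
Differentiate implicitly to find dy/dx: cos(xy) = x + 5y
Apply d/dx to both sides, remembering that y depends on x. Each occurrence of y therefore brings in a y' = dy/dx via the chain rule.

With F(x, y) equal to the left-hand side minus the right, differentiate F term by term:
  d/dx[-x] = -1
  d/dx[-5y] = -5·y'
  d/dx[cos(xy)] = -(x·y' + y)·sin(xy)
Adding these up, d/dx[F] = 0 becomes
  (-y·sin(xy) - 1) + (-x·sin(xy) - 5)·y' = 0,
so isolating y',
  dy/dx = -(-y·sin(xy) - 1)/(-x·sin(xy) - 5) = -(y·sin(xy) + 1)/(x·sin(xy) + 5)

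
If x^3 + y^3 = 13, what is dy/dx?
Take d/dx of both sides. Since y is implicitly a function of x, the chain rule attaches a y' = dy/dx factor whenever we differentiate through y.

Set F(x, y) = (left side) − (right side), so the curve is F = 0. Differentiating each term of F:
  d/dx[x^3] = 3x^2
  d/dx[y^3] = 3y^2·y'
  d/dx[-13] = 0

Collecting, the y'-free part is the partial derivative in x and the y' coefficient is the partial derivative in y:
  ∂F/∂x = 3x^2
  ∂F/∂y = 3y^2

so d/dx[F(x, y(x))] = ∂F/∂x + (∂F/∂y)·y' = 0. Rearranging,
  dy/dx = -(∂F/∂x)/(∂F/∂y) = -(3x^2)/(3y^2) = -x^2/y^2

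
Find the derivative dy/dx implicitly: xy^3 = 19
Differentiate both sides with respect to x, treating y as y(x). By the chain rule, any term containing y contributes a factor of y' = dy/dx when we differentiate it.

Move every term to one side and write the relation as F(x, y) = 0. Term by term,
  d/dx[xy^3] = 3xy^2·y' + y^3
  d/dx[-19] = 0

The pieces without y' make up ∂F/∂x and the coefficient of y' is ∂F/∂y:
  ∂F/∂x = y^3,
  ∂F/∂y = 3xy^2.

Since d/dx[F] = ∂F/∂x + (∂F/∂y)·y' = 0, solve for y':
  (∂F/∂y)·y' = -∂F/∂x
  dy/dx = -(∂F/∂x)/(∂F/∂y) = -(y^3)/(3xy^2) = -y/(3x)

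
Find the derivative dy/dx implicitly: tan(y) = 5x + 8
Apply d/dx to both sides, remembering that y depends on x. Each occurrence of y therefore brings in a y' = dy/dx via the chain rule.

With F(x, y) equal to the left-hand side minus the right, differentiate F term by term:
  d/dx[-5x] = -5
  d/dx[tan(y)] = y'(tan(y)^2 + 1)
  d/dx[-8] = 0
Adding these up, d/dx[F] = 0 becomes
  (-5) + (tan(y)^2 + 1)·y' = 0,
so isolating y',
  dy/dx = -(-5)/(tan(y)^2 + 1) = 5cos(y)^2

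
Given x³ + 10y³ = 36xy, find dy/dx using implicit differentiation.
Take d/dx of both sides. Since y is implicitly a function of x, the chain rule attaches a y' = dy/dx factor whenever we differentiate through y.

Set F(x, y) = (left side) − (right side), so the curve is F = 0. Differentiating each term of F:
  d/dx[x^3] = 3x^2
  d/dx[-36xy] = -36x·y' - 36y
  d/dx[10y^3] = 30y^2·y'

Collecting, the y'-free part is the partial derivative in x and the y' coefficient is the partial derivative in y:
  ∂F/∂x = 3x^2 - 36y
  ∂F/∂y = -36x + 30y^2

so d/dx[F(x, y(x))] = ∂F/∂x + (∂F/∂y)·y' = 0. Rearranging,
  dy/dx = -(∂F/∂x)/(∂F/∂y) = -(3x^2 - 36y)/(-36x + 30y^2) = (x^2 - 12y)/(2(6x - 5y^2))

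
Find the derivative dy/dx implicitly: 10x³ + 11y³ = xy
Apply d/dx to both sides, remembering that y depends on x. Each occurrence of y therefore brings in a y' = dy/dx via the chain rule.

With F(x, y) equal to the left-hand side minus the right, differentiate F term by term:
  d/dx[10x^3] = 30x^2
  d/dx[-xy] = -x·y' - y
  d/dx[11y^3] = 33y^2·y'
Adding these up, d/dx[F] = 0 becomes
  (30x^2 - y) + (-x + 33y^2)·y' = 0,
so isolating y',
  dy/dx = -(30x^2 - y)/(-x + 33y^2) = (30x^2 - y)/(x - 33y^2)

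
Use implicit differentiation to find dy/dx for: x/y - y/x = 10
Apply d/dx to both sides, remembering that y depends on x. Each occurrence of y therefore brings in a y' = dy/dx via the chain rule.

With F(x, y) equal to the left-hand side minus the right, differentiate F term by term:
  d/dx[x/y] = -x·y'/y^2 + 1/y
  d/dx[-y/x] = -y'/x + y/x^2
  d/dx[-10] = 0
Adding these up, d/dx[F] = 0 becomes
  (1/y + y/x^2) + (-x/y^2 - 1/x)·y' = 0,
so isolating y',
  dy/dx = -(1/y + y/x^2)/(-x/y^2 - 1/x)
        = -((x^2 + y^2)/(x^2y))/(-(x^2 + y^2)/(xy^2)) = y/x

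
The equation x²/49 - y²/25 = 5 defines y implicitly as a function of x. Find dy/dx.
Apply d/dx to both sides, remembering that y depends on x. Each occurrence of y therefore brings in a y' = dy/dx via the chain rule.

With F(x, y) equal to the left-hand side minus the right, differentiate F term by term:
  d/dx[x^2/49] = 2x/49
  d/dx[-y^2/25] = -2y·y'/25
  d/dx[-5] = 0
Adding these up, d/dx[F] = 0 becomes
  (2x/49) + (-2y/25)·y' = 0,
so isolating y',
  dy/dx = -(2x/49)/(-2y/25) = 25x/(49y)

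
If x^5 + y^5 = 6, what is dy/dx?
Differentiate the relation implicitly: treat y = y(x) and apply the chain rule, so every y-derivative picks up a y' = dy/dx factor.

With everything moved to the left-hand side, differentiate term by term:
  d/dx[x^5] = 5x^4
  d/dx[y^5] = 5y^4·y'
  d/dx[-6] = 0

Separating the contributions that come from x directly and those that come through y:
  without y':      5x^4
  multiplying y':  5y^4

so (5x^4) + (5y^4)·y' = 0, and therefore
  dy/dx = -(5x^4)/(5y^4) = -x^4/y^4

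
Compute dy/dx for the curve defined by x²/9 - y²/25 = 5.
Differentiate both sides with respect to x, treating y as y(x). By the chain rule, any term containing y contributes a factor of y' = dy/dx when we differentiate it.

Move every term to one side and write the relation as F(x, y) = 0. Term by term,
  d/dx[x^2/9] = 2x/9
  d/dx[-y^2/25] = -2y·y'/25
  d/dx[-5] = 0

The pieces without y' make up ∂F/∂x and the coefficient of y' is ∂F/∂y:
  ∂F/∂x = 2x/9,
  ∂F/∂y = -2y/25.

Since d/dx[F] = ∂F/∂x + (∂F/∂y)·y' = 0, solve for y':
  (∂F/∂y)·y' = -∂F/∂x
  dy/dx = -(∂F/∂x)/(∂F/∂y) = -(2x/9)/(-2y/25) = 25x/(9y)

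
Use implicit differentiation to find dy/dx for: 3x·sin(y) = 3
Differentiate the relation implicitly: treat y = y(x) and apply the chain rule, so every y-derivative picks up a y' = dy/dx factor.

With everything moved to the left-hand side, differentiate term by term:
  d/dx[3x·sin(y)] = 3x·y'·cos(y) + 3sin(y)
  d/dx[-3] = 0

Separating the contributions that come from x directly and those that come through y:
  without y':      3sin(y)
  multiplying y':  3x·cos(y)

so (3sin(y)) + (3x·cos(y))·y' = 0, and therefore
  dy/dx = -(3sin(y))/(3x·cos(y)) = -tan(y)/x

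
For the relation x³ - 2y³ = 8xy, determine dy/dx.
Differentiate the relation implicitly: treat y = y(x) and apply the chain rule, so every y-derivative picks up a y' = dy/dx factor.

With everything moved to the left-hand side, differentiate term by term:
  d/dx[x^3] = 3x^2
  d/dx[-8xy] = -8x·y' - 8y
  d/dx[-2y^3] = -6y^2·y'

Separating the contributions that come from x directly and those that come through y:
  without y':      3x^2 - 8y
  multiplying y':  -8x - 6y^2

so (3x^2 - 8y) + (-8x - 6y^2)·y' = 0, and therefore
  dy/dx = -(3x^2 - 8y)/(-8x - 6y^2) = (3x^2 - 8y)/(2(4x + 3y^2))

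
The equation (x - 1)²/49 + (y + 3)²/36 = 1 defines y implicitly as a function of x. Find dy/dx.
Apply d/dx to both sides, remembering that y depends on x. Each occurrence of y therefore brings in a y' = dy/dx via the chain rule.

With F(x, y) equal to the left-hand side minus the right, differentiate F term by term:
  d/dx[(x - 1)^2/49] = 2x/49 - 2/49
  d/dx[(y + 3)^2/36] = y'(y + 3)/18
  d/dx[-1] = 0
Adding these up, d/dx[F] = 0 becomes
  (2x/49 - 2/49) + (y/18 + 1/6)·y' = 0,
so isolating y',
  dy/dx = -(2x/49 - 2/49)/(y/18 + 1/6)
        = -(2(x - 1)/49)/((y + 3)/18) = 36(1 - x)/(49(y + 3))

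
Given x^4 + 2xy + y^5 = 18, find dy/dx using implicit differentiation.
Differentiate both sides with respect to x, treating y as y(x). By the chain rule, any term containing y contributes a factor of y' = dy/dx when we differentiate it.

Move every term to one side and write the relation as F(x, y) = 0. Term by term,
  d/dx[x^4] = 4x^3
  d/dx[2xy] = 2x·y' + 2y
  d/dx[y^5] = 5y^4·y'
  d/dx[-18] = 0

The pieces without y' make up ∂F/∂x and the coefficient of y' is ∂F/∂y:
  ∂F/∂x = 4x^3 + 2y,
  ∂F/∂y = 2x + 5y^4.

Since d/dx[F] = ∂F/∂x + (∂F/∂y)·y' = 0, solve for y':
  (∂F/∂y)·y' = -∂F/∂x
  dy/dx = -(∂F/∂x)/(∂F/∂y) = -(4x^3 + 2y)/(2x + 5y^4) = 2(-2x^3 - y)/(2x + 5y^4)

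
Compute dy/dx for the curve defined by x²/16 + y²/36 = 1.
Differentiate both sides with respect to x, treating y as y(x). By the chain rule, any term containing y contributes a factor of y' = dy/dx when we differentiate it.

Move every term to one side and write the relation as F(x, y) = 0. Term by term,
  d/dx[x^2/16] = x/8
  d/dx[y^2/36] = y·y'/18
  d/dx[-1] = 0

The pieces without y' make up ∂F/∂x and the coefficient of y' is ∂F/∂y:
  ∂F/∂x = x/8,
  ∂F/∂y = y/18.

Since d/dx[F] = ∂F/∂x + (∂F/∂y)·y' = 0, solve for y':
  (∂F/∂y)·y' = -∂F/∂x
  dy/dx = -(∂F/∂x)/(∂F/∂y) = -(x/8)/(y/18) = -9x/(4y)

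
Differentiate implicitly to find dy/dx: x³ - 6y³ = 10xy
Take d/dx of both sides. Since y is implicitly a function of x, the chain rule attaches a y' = dy/dx factor whenever we differentiate through y.

Set F(x, y) = (left side) − (right side), so the curve is F = 0. Differentiating each term of F:
  d/dx[x^3] = 3x^2
  d/dx[-10xy] = -10x·y' - 10y
  d/dx[-6y^3] = -18y^2·y'

Collecting, the y'-free part is the partial derivative in x and the y' coefficient is the partial derivative in y:
  ∂F/∂x = 3x^2 - 10y
  ∂F/∂y = -10x - 18y^2

so d/dx[F(x, y(x))] = ∂F/∂x + (∂F/∂y)·y' = 0. Rearranging,
  dy/dx = -(∂F/∂x)/(∂F/∂y) = -(3x^2 - 10y)/(-10x - 18y^2) = (3x^2 - 10y)/(2(5x + 9y^2))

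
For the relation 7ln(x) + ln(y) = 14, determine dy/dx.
Take d/dx of both sides. Since y is implicitly a function of x, the chain rule attaches a y' = dy/dx factor whenever we differentiate through y.

Set F(x, y) = (left side) − (right side), so the curve is F = 0. Differentiating each term of F:
  d/dx[7ln(x)] = 7/x
  d/dx[ln(y)] = y'/y
  d/dx[-14] = 0

Collecting, the y'-free part is the partial derivative in x and the y' coefficient is the partial derivative in y:
  ∂F/∂x = 7/x
  ∂F/∂y = 1/y

so d/dx[F(x, y(x))] = ∂F/∂x + (∂F/∂y)·y' = 0. Rearranging,
  dy/dx = -(∂F/∂x)/(∂F/∂y) = -(7/x)/(1/y) = -7y/x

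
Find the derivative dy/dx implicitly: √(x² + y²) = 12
Differentiate the relation implicitly: treat y = y(x) and apply the chain rule, so every y-derivative picks up a y' = dy/dx factor.

With everything moved to the left-hand side, differentiate term by term:
  d/dx[√(x^2 + y^2)] = (x + y·y')/√(x^2 + y^2)
  d/dx[-12] = 0

Separating the contributions that come from x directly and those that come through y:
  without y':      x/√(x^2 + y^2)
  multiplying y':  y/√(x^2 + y^2)

so (x/√(x^2 + y^2)) + (y/√(x^2 + y^2))·y' = 0, and therefore
  dy/dx = -(x/√(x^2 + y^2))/(y/√(x^2 + y^2)) = -x/y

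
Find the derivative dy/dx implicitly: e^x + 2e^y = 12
Differentiate both sides with respect to x, treating y as y(x). By the chain rule, any term containing y contributes a factor of y' = dy/dx when we differentiate it.

Move every term to one side and write the relation as F(x, y) = 0. Term by term,
  d/dx[e^(x)] = e^(x)
  d/dx[2e^(y)] = 2·y'·e^(y)
  d/dx[-12] = 0

The pieces without y' make up ∂F/∂x and the coefficient of y' is ∂F/∂y:
  ∂F/∂x = e^(x),
  ∂F/∂y = 2e^(y).

Since d/dx[F] = ∂F/∂x + (∂F/∂y)·y' = 0, solve for y':
  (∂F/∂y)·y' = -∂F/∂x
  dy/dx = -(∂F/∂x)/(∂F/∂y) = -(e^(x))/(2e^(y)) = -e^(x - y)/2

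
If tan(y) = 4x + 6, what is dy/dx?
Apply d/dx to both sides, remembering that y depends on x. Each occurrence of y therefore brings in a y' = dy/dx via the chain rule.

With F(x, y) equal to the left-hand side minus the right, differentiate F term by term:
  d/dx[-4x] = -4
  d/dx[tan(y)] = y'(tan(y)^2 + 1)
  d/dx[-6] = 0
Adding these up, d/dx[F] = 0 becomes
  (-4) + (tan(y)^2 + 1)·y' = 0,
so isolating y',
  dy/dx = -(-4)/(tan(y)^2 + 1) = 4cos(y)^2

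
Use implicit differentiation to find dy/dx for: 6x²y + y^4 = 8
Differentiate both sides with respect to x, treating y as y(x). By the chain rule, any term containing y contributes a factor of y' = dy/dx when we differentiate it.

Move every term to one side and write the relation as F(x, y) = 0. Term by term,
  d/dx[6x^2y] = 6x^2·y' + 12xy
  d/dx[y^4] = 4y^3·y'
  d/dx[-8] = 0

The pieces without y' make up ∂F/∂x and the coefficient of y' is ∂F/∂y:
  ∂F/∂x = 12xy,
  ∂F/∂y = 6x^2 + 4y^3.

Since d/dx[F] = ∂F/∂x + (∂F/∂y)·y' = 0, solve for y':
  (∂F/∂y)·y' = -∂F/∂x
  dy/dx = -(∂F/∂x)/(∂F/∂y) = -(12xy)/(6x^2 + 4y^3) = -6xy/(3x^2 + 2y^3)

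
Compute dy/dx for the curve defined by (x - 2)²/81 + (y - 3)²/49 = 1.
Take d/dx of both sides. Since y is implicitly a function of x, the chain rule attaches a y' = dy/dx factor whenever we differentiate through y.

Set F(x, y) = (left side) − (right side), so the curve is F = 0. Differentiating each term of F:
  d/dx[(x - 2)^2/81] = 2x/81 - 4/81
  d/dx[(y - 3)^2/49] = 2·y'(y - 3)/49
  d/dx[-1] = 0

Collecting, the y'-free part is the partial derivative in x and the y' coefficient is the partial derivative in y:
  ∂F/∂x = 2x/81 - 4/81
  ∂F/∂y = 2y/49 - 6/49

so d/dx[F(x, y(x))] = ∂F/∂x + (∂F/∂y)·y' = 0. Rearranging,
  dy/dx = -(∂F/∂x)/(∂F/∂y) = -(2x/81 - 4/81)/(2y/49 - 6/49)
        = -(2(x - 2)/81)/(2(y - 3)/49) = 49(2 - x)/(81(y - 3))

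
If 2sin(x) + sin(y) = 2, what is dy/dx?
Differentiate the relation implicitly: treat y = y(x) and apply the chain rule, so every y-derivative picks up a y' = dy/dx factor.

With everything moved to the left-hand side, differentiate term by term:
  d/dx[2sin(x)] = 2cos(x)
  d/dx[sin(y)] = y'·cos(y)
  d/dx[-2] = 0

Separating the contributions that come from x directly and those that come through y:
  without y':      2cos(x)
  multiplying y':  cos(y)

so (2cos(x)) + (cos(y))·y' = 0, and therefore
  dy/dx = -(2cos(x))/(cos(y)) = -2cos(x)/cos(y)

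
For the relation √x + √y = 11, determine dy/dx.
Apply d/dx to both sides, remembering that y depends on x. Each occurrence of y therefore brings in a y' = dy/dx via the chain rule.

With F(x, y) equal to the left-hand side minus the right, differentiate F term by term:
  d/dx[√(x)] = 1/(2√(x))
  d/dx[√(y)] = y'/(2√(y))
  d/dx[-11] = 0
Adding these up, d/dx[F] = 0 becomes
  (1/(2√(x))) + (1/(2√(y)))·y' = 0,
so isolating y',
  dy/dx = -(1/(2√(x)))/(1/(2√(y))) = -√(y)/√(x)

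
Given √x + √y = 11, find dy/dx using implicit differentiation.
Take d/dx of both sides. Since y is implicitly a function of x, the chain rule attaches a y' = dy/dx factor whenever we differentiate through y.

Set F(x, y) = (left side) − (right side), so the curve is F = 0. Differentiating each term of F:
  d/dx[√(x)] = 1/(2√(x))
  d/dx[√(y)] = y'/(2√(y))
  d/dx[-11] = 0

Collecting, the y'-free part is the partial derivative in x and the y' coefficient is the partial derivative in y:
  ∂F/∂x = 1/(2√(x))
  ∂F/∂y = 1/(2√(y))

so d/dx[F(x, y(x))] = ∂F/∂x + (∂F/∂y)·y' = 0. Rearranging,
  dy/dx = -(∂F/∂x)/(∂F/∂y) = -(1/(2√(x)))/(1/(2√(y))) = -√(y)/√(x)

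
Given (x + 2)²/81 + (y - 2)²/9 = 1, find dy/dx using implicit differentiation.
Apply d/dx to both sides, remembering that y depends on x. Each occurrence of y therefore brings in a y' = dy/dx via the chain rule.

With F(x, y) equal to the left-hand side minus the right, differentiate F term by term:
  d/dx[(x + 2)^2/81] = 2x/81 + 4/81
  d/dx[(y - 2)^2/9] = 2·y'(y - 2)/9
  d/dx[-1] = 0
Adding these up, d/dx[F] = 0 becomes
  (2x/81 + 4/81) + (2y/9 - 4/9)·y' = 0,
so isolating y',
  dy/dx = -(2x/81 + 4/81)/(2y/9 - 4/9)
        = -(2(x + 2)/81)/(2(y - 2)/9) = (-x - 2)/(9(y - 2))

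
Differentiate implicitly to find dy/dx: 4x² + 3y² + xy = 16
Apply d/dx to both sides, remembering that y depends on x. Each occurrence of y therefore brings in a y' = dy/dx via the chain rule.

With F(x, y) equal to the left-hand side minus the right, differentiate F term by term:
  d/dx[4x^2] = 8x
  d/dx[xy] = x·y' + y
  d/dx[3y^2] = 6y·y'
  d/dx[-16] = 0
Adding these up, d/dx[F] = 0 becomes
  (8x + y) + (x + 6y)·y' = 0,
so isolating y',
  dy/dx = -(8x + y)/(x + 6y) = (-8x - y)/(x + 6y)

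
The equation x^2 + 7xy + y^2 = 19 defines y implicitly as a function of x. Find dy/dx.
Take d/dx of both sides. Since y is implicitly a function of x, the chain rule attaches a y' = dy/dx factor whenever we differentiate through y.

Set F(x, y) = (left side) − (right side), so the curve is F = 0. Differentiating each term of F:
  d/dx[x^2] = 2x
  d/dx[7xy] = 7x·y' + 7y
  d/dx[y^2] = 2y·y'
  d/dx[-19] = 0

Collecting, the y'-free part is the partial derivative in x and the y' coefficient is the partial derivative in y:
  ∂F/∂x = 2x + 7y
  ∂F/∂y = 7x + 2y

so d/dx[F(x, y(x))] = ∂F/∂x + (∂F/∂y)·y' = 0. Rearranging,
  dy/dx = -(∂F/∂x)/(∂F/∂y) = -(2x + 7y)/(7x + 2y) = (-2x - 7y)/(7x + 2y)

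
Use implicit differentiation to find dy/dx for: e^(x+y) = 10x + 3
Take d/dx of both sides. Since y is implicitly a function of x, the chain rule attaches a y' = dy/dx factor whenever we differentiate through y.

Set F(x, y) = (left side) − (right side), so the curve is F = 0. Differentiating each term of F:
  d/dx[-10x] = -10
  d/dx[e^(x + y)] = (y' + 1)·e^(x + y)
  d/dx[-3] = 0

Collecting, the y'-free part is the partial derivative in x and the y' coefficient is the partial derivative in y:
  ∂F/∂x = e^(x + y) - 10
  ∂F/∂y = e^(x + y)

so d/dx[F(x, y(x))] = ∂F/∂x + (∂F/∂y)·y' = 0. Rearranging,
  dy/dx = -(∂F/∂x)/(∂F/∂y) = -(e^(x + y) - 10)/(e^(x + y)) = 10e^(-x - y) - 1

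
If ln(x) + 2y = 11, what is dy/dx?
Take d/dx of both sides. Since y is implicitly a function of x, the chain rule attaches a y' = dy/dx factor whenever we differentiate through y.

Set F(x, y) = (left side) − (right side), so the curve is F = 0. Differentiating each term of F:
  d/dx[2y] = 2·y'
  d/dx[ln(x)] = 1/x
  d/dx[-11] = 0

Collecting, the y'-free part is the partial derivative in x and the y' coefficient is the partial derivative in y:
  ∂F/∂x = 1/x
  ∂F/∂y = 2

so d/dx[F(x, y(x))] = ∂F/∂x + (∂F/∂y)·y' = 0. Rearranging,
  dy/dx = -(∂F/∂x)/(∂F/∂y) = -(1/x)/(2) = -1/(2x)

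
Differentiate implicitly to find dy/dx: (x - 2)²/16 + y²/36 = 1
Differentiate the relation implicitly: treat y = y(x) and apply the chain rule, so every y-derivative picks up a y' = dy/dx factor.

With everything moved to the left-hand side, differentiate term by term:
  d/dx[y^2/36] = y·y'/18
  d/dx[(x - 2)^2/16] = x/8 - 1/4
  d/dx[-1] = 0

Separating the contributions that come from x directly and those that come through y:
  without y':      x/8 - 1/4
  multiplying y':  y/18

so (x/8 - 1/4) + (y/18)·y' = 0, and therefore
  dy/dx = -(x/8 - 1/4)/(y/18)
        = -((x - 2)/8)/(y/18) = 9(2 - x)/(4y)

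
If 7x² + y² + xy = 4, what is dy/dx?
Take d/dx of both sides. Since y is implicitly a function of x, the chain rule attaches a y' = dy/dx factor whenever we differentiate through y.

Set F(x, y) = (left side) − (right side), so the curve is F = 0. Differentiating each term of F:
  d/dx[7x^2] = 14x
  d/dx[xy] = x·y' + y
  d/dx[y^2] = 2y·y'
  d/dx[-4] = 0

Collecting, the y'-free part is the partial derivative in x and the y' coefficient is the partial derivative in y:
  ∂F/∂x = 14x + y
  ∂F/∂y = x + 2y

so d/dx[F(x, y(x))] = ∂F/∂x + (∂F/∂y)·y' = 0. Rearranging,
  dy/dx = -(∂F/∂x)/(∂F/∂y) = -(14x + y)/(x + 2y) = (-14x - y)/(x + 2y)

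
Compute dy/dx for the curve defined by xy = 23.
Differentiate the relation implicitly: treat y = y(x) and apply the chain rule, so every y-derivative picks up a y' = dy/dx factor.

With everything moved to the left-hand side, differentiate term by term:
  d/dx[xy] = x·y' + y
  d/dx[-23] = 0

Separating the contributions that come from x directly and those that come through y:
  without y':      y
  multiplying y':  x

so (y) + (x)·y' = 0, and therefore
  dy/dx = -(y)/(x) = -y/x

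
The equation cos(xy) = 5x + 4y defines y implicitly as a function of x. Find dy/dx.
Differentiate the relation implicitly: treat y = y(x) and apply the chain rule, so every y-derivative picks up a y' = dy/dx factor.

With everything moved to the left-hand side, differentiate term by term:
  d/dx[-5x] = -5
  d/dx[-4y] = -4·y'
  d/dx[cos(xy)] = -(x·y' + y)·sin(xy)

Separating the contributions that come from x directly and those that come through y:
  without y':      -y·sin(xy) - 5
  multiplying y':  -x·sin(xy) - 4

so (-y·sin(xy) - 5) + (-x·sin(xy) - 4)·y' = 0, and therefore
  dy/dx = -(-y·sin(xy) - 5)/(-x·sin(xy) - 4) = -(y·sin(xy) + 5)/(x·sin(xy) + 4)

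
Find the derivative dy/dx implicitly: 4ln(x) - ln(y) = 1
Differentiate the relation implicitly: treat y = y(x) and apply the chain rule, so every y-derivative picks up a y' = dy/dx factor.

With everything moved to the left-hand side, differentiate term by term:
  d/dx[4ln(x)] = 4/x
  d/dx[-ln(y)] = -y'/y
  d/dx[-1] = 0

Separating the contributions that come from x directly and those that come through y:
  without y':      4/x
  multiplying y':  -1/y

so (4/x) + (-1/y)·y' = 0, and therefore
  dy/dx = -(4/x)/(-1/y) = 4y/x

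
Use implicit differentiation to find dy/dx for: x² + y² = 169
Differentiate the relation implicitly: treat y = y(x) and apply the chain rule, so every y-derivative picks up a y' = dy/dx factor.

With everything moved to the left-hand side, differentiate term by term:
  d/dx[x^2] = 2x
  d/dx[y^2] = 2y·y'
  d/dx[-169] = 0

Separating the contributions that come from x directly and those that come through y:
  without y':      2x
  multiplying y':  2y

so (2x) + (2y)·y' = 0, and therefore
  dy/dx = -(2x)/(2y) = -x/y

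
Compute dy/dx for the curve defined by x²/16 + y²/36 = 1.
Apply d/dx to both sides, remembering that y depends on x. Each occurrence of y therefore brings in a y' = dy/dx via the chain rule.

With F(x, y) equal to the left-hand side minus the right, differentiate F term by term:
  d/dx[x^2/16] = x/8
  d/dx[y^2/36] = y·y'/18
  d/dx[-1] = 0
Adding these up, d/dx[F] = 0 becomes
  (x/8) + (y/18)·y' = 0,
so isolating y',
  dy/dx = -(x/8)/(y/18) = -9x/(4y)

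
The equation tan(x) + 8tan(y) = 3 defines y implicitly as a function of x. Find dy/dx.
Differentiate both sides with respect to x, treating y as y(x). By the chain rule, any term containing y contributes a factor of y' = dy/dx when we differentiate it.

Move every term to one side and write the relation as F(x, y) = 0. Term by term,
  d/dx[tan(x)] = tan(x)^2 + 1
  d/dx[8tan(y)] = 8·y'(tan(y)^2 + 1)
  d/dx[-3] = 0

The pieces without y' make up ∂F/∂x and the coefficient of y' is ∂F/∂y:
  ∂F/∂x = tan(x)^2 + 1,
  ∂F/∂y = 8tan(y)^2 + 8.

Since d/dx[F] = ∂F/∂x + (∂F/∂y)·y' = 0, solve for y':
  (∂F/∂y)·y' = -∂F/∂x
  dy/dx = -(∂F/∂x)/(∂F/∂y) = -(tan(x)^2 + 1)/(8tan(y)^2 + 8) = -cos(y)^2/(8cos(x)^2)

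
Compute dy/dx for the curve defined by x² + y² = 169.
Differentiate the relation implicitly: treat y = y(x) and apply the chain rule, so every y-derivative picks up a y' = dy/dx factor.

With everything moved to the left-hand side, differentiate term by term:
  d/dx[x^2] = 2x
  d/dx[y^2] = 2y·y'
  d/dx[-169] = 0

Separating the contributions that come from x directly and those that come through y:
  without y':      2x
  multiplying y':  2y

so (2x) + (2y)·y' = 0, and therefore
  dy/dx = -(2x)/(2y) = -x/y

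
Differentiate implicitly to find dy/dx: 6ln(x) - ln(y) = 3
Differentiate both sides with respect to x, treating y as y(x). By the chain rule, any term containing y contributes a factor of y' = dy/dx when we differentiate it.

Move every term to one side and write the relation as F(x, y) = 0. Term by term,
  d/dx[6ln(x)] = 6/x
  d/dx[-ln(y)] = -y'/y
  d/dx[-3] = 0

The pieces without y' make up ∂F/∂x and the coefficient of y' is ∂F/∂y:
  ∂F/∂x = 6/x,
  ∂F/∂y = -1/y.

Since d/dx[F] = ∂F/∂x + (∂F/∂y)·y' = 0, solve for y':
  (∂F/∂y)·y' = -∂F/∂x
  dy/dx = -(∂F/∂x)/(∂F/∂y) = -(6/x)/(-1/y) = 6y/x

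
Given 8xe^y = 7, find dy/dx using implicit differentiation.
Differentiate both sides with respect to x, treating y as y(x). By the chain rule, any term containing y contributes a factor of y' = dy/dx when we differentiate it.

Move every term to one side and write the relation as F(x, y) = 0. Term by term,
  d/dx[8x·e^(y)] = 8x·y'·e^(y) + 8e^(y)
  d/dx[-7] = 0

The pieces without y' make up ∂F/∂x and the coefficient of y' is ∂F/∂y:
  ∂F/∂x = 8e^(y),
  ∂F/∂y = 8x·e^(y).

Since d/dx[F] = ∂F/∂x + (∂F/∂y)·y' = 0, solve for y':
  (∂F/∂y)·y' = -∂F/∂x
  dy/dx = -(∂F/∂x)/(∂F/∂y) = -(8e^(y))/(8x·e^(y)) = -1/x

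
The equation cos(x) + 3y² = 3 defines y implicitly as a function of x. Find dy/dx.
Apply d/dx to both sides, remembering that y depends on x. Each occurrence of y therefore brings in a y' = dy/dx via the chain rule.

With F(x, y) equal to the left-hand side minus the right, differentiate F term by term:
  d/dx[3y^2] = 6y·y'
  d/dx[cos(x)] = -sin(x)
  d/dx[-3] = 0
Adding these up, d/dx[F] = 0 becomes
  (-sin(x)) + (6y)·y' = 0,
so isolating y',
  dy/dx = -(-sin(x))/(6y) = sin(x)/(6y)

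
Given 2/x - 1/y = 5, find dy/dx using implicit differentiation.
Apply d/dx to both sides, remembering that y depends on x. Each occurrence of y therefore brings in a y' = dy/dx via the chain rule.

With F(x, y) equal to the left-hand side minus the right, differentiate F term by term:
  d/dx[-1/y] = y'/y^2
  d/dx[2/x] = -2/x^2
  d/dx[-5] = 0
Adding these up, d/dx[F] = 0 becomes
  (-2/x^2) + (y^(-2))·y' = 0,
so isolating y',
  dy/dx = -(-2/x^2)/(y^(-2)) = 2y^2/x^2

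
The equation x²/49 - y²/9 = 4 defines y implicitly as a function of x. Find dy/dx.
Differentiate the relation implicitly: treat y = y(x) and apply the chain rule, so every y-derivative picks up a y' = dy/dx factor.

With everything moved to the left-hand side, differentiate term by term:
  d/dx[x^2/49] = 2x/49
  d/dx[-y^2/9] = -2y·y'/9
  d/dx[-4] = 0

Separating the contributions that come from x directly and those that come through y:
  without y':      2x/49
  multiplying y':  -2y/9

so (2x/49) + (-2y/9)·y' = 0, and therefore
  dy/dx = -(2x/49)/(-2y/9) = 9x/(49y)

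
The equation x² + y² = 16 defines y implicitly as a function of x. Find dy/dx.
Differentiate the relation implicitly: treat y = y(x) and apply the chain rule, so every y-derivative picks up a y' = dy/dx factor.

With everything moved to the left-hand side, differentiate term by term:
  d/dx[x^2] = 2x
  d/dx[y^2] = 2y·y'
  d/dx[-16] = 0

Separating the contributions that come from x directly and those that come through y:
  without y':      2x
  multiplying y':  2y

so (2x) + (2y)·y' = 0, and therefore
  dy/dx = -(2x)/(2y) = -x/y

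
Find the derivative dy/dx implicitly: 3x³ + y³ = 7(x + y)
Differentiate both sides with respect to x, treating y as y(x). By the chain rule, any term containing y contributes a factor of y' = dy/dx when we differentiate it.

Move every term to one side and write the relation as F(x, y) = 0. Term by term,
  d/dx[3x^3] = 9x^2
  d/dx[-7x] = -7
  d/dx[y^3] = 3y^2·y'
  d/dx[-7y] = -7·y'

The pieces without y' make up ∂F/∂x and the coefficient of y' is ∂F/∂y:
  ∂F/∂x = 9x^2 - 7,
  ∂F/∂y = 3y^2 - 7.

Since d/dx[F] = ∂F/∂x + (∂F/∂y)·y' = 0, solve for y':
  (∂F/∂y)·y' = -∂F/∂x
  dy/dx = -(∂F/∂x)/(∂F/∂y) = -(9x^2 - 7)/(3y^2 - 7) = (7 - 9x^2)/(3y^2 - 7)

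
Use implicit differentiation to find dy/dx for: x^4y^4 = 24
Differentiate both sides with respect to x, treating y as y(x). By the chain rule, any term containing y contributes a factor of y' = dy/dx when we differentiate it.

Move every term to one side and write the relation as F(x, y) = 0. Term by term,
  d/dx[x^4y^4] = 4x^4y^3·y' + 4x^3y^4
  d/dx[-24] = 0

The pieces without y' make up ∂F/∂x and the coefficient of y' is ∂F/∂y:
  ∂F/∂x = 4x^3y^4,
  ∂F/∂y = 4x^4y^3.

Since d/dx[F] = ∂F/∂x + (∂F/∂y)·y' = 0, solve for y':
  (∂F/∂y)·y' = -∂F/∂x
  dy/dx = -(∂F/∂x)/(∂F/∂y) = -(4x^3y^4)/(4x^4y^3) = -y/x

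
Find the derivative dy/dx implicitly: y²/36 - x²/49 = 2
Take d/dx of both sides. Since y is implicitly a function of x, the chain rule attaches a y' = dy/dx factor whenever we differentiate through y.

Set F(x, y) = (left side) − (right side), so the curve is F = 0. Differentiating each term of F:
  d/dx[-x^2/49] = -2x/49
  d/dx[y^2/36] = y·y'/18
  d/dx[-2] = 0

Collecting, the y'-free part is the partial derivative in x and the y' coefficient is the partial derivative in y:
  ∂F/∂x = -2x/49
  ∂F/∂y = y/18

so d/dx[F(x, y(x))] = ∂F/∂x + (∂F/∂y)·y' = 0. Rearranging,
  dy/dx = -(∂F/∂x)/(∂F/∂y) = -(-2x/49)/(y/18) = 36x/(49y)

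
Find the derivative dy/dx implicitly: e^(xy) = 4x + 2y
Differentiate the relation implicitly: treat y = y(x) and apply the chain rule, so every y-derivative picks up a y' = dy/dx factor.

With everything moved to the left-hand side, differentiate term by term:
  d/dx[-4x] = -4
  d/dx[-2y] = -2·y'
  d/dx[e^(xy)] = (x·y' + y)·e^(xy)

Separating the contributions that come from x directly and those that come through y:
  without y':      y·e^(xy) - 4
  multiplying y':  x·e^(xy) - 2

so (y·e^(xy) - 4) + (x·e^(xy) - 2)·y' = 0, and therefore
  dy/dx = -(y·e^(xy) - 4)/(x·e^(xy) - 2) = (-y·e^(xy) + 4)/(x·e^(xy) - 2)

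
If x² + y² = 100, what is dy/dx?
Differentiate both sides with respect to x, treating y as y(x). By the chain rule, any term containing y contributes a factor of y' = dy/dx when we differentiate it.

Move every term to one side and write the relation as F(x, y) = 0. Term by term,
  d/dx[x^2] = 2x
  d/dx[y^2] = 2y·y'
  d/dx[-100] = 0

The pieces without y' make up ∂F/∂x and the coefficient of y' is ∂F/∂y:
  ∂F/∂x = 2x,
  ∂F/∂y = 2y.

Since d/dx[F] = ∂F/∂x + (∂F/∂y)·y' = 0, solve for y':
  (∂F/∂y)·y' = -∂F/∂x
  dy/dx = -(∂F/∂x)/(∂F/∂y) = -(2x)/(2y) = -x/y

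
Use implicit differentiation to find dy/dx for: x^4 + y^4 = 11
Differentiate both sides with respect to x, treating y as y(x). By the chain rule, any term containing y contributes a factor of y' = dy/dx when we differentiate it.

Move every term to one side and write the relation as F(x, y) = 0. Term by term,
  d/dx[x^4] = 4x^3
  d/dx[y^4] = 4y^3·y'
  d/dx[-11] = 0

The pieces without y' make up ∂F/∂x and the coefficient of y' is ∂F/∂y:
  ∂F/∂x = 4x^3,
  ∂F/∂y = 4y^3.

Since d/dx[F] = ∂F/∂x + (∂F/∂y)·y' = 0, solve for y':
  (∂F/∂y)·y' = -∂F/∂x
  dy/dx = -(∂F/∂x)/(∂F/∂y) = -(4x^3)/(4y^3) = -x^3/y^3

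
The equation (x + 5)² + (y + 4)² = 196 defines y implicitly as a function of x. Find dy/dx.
Differentiate both sides with respect to x, treating y as y(x). By the chain rule, any term containing y contributes a factor of y' = dy/dx when we differentiate it.

Move every term to one side and write the relation as F(x, y) = 0. Term by term,
  d/dx[(x + 5)^2] = 2x + 10
  d/dx[(y + 4)^2] = 2·y'(y + 4)
  d/dx[-196] = 0

The pieces without y' make up ∂F/∂x and the coefficient of y' is ∂F/∂y:
  ∂F/∂x = 2x + 10,
  ∂F/∂y = 2y + 8.

Since d/dx[F] = ∂F/∂x + (∂F/∂y)·y' = 0, solve for y':
  (∂F/∂y)·y' = -∂F/∂x
  dy/dx = -(∂F/∂x)/(∂F/∂y) = -(2x + 10)/(2y + 8) = (-x - 5)/(y + 4)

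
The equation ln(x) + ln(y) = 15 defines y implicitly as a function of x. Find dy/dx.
Apply d/dx to both sides, remembering that y depends on x. Each occurrence of y therefore brings in a y' = dy/dx via the chain rule.

With F(x, y) equal to the left-hand side minus the right, differentiate F term by term:
  d/dx[ln(x)] = 1/x
  d/dx[ln(y)] = y'/y
  d/dx[-15] = 0
Adding these up, d/dx[F] = 0 becomes
  (1/x) + (1/y)·y' = 0,
so isolating y',
  dy/dx = -(1/x)/(1/y) = -y/x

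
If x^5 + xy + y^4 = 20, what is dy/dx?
Differentiate the relation implicitly: treat y = y(x) and apply the chain rule, so every y-derivative picks up a y' = dy/dx factor.

With everything moved to the left-hand side, differentiate term by term:
  d/dx[x^5] = 5x^4
  d/dx[xy] = x·y' + y
  d/dx[y^4] = 4y^3·y'
  d/dx[-20] = 0

Separating the contributions that come from x directly and those that come through y:
  without y':      5x^4 + y
  multiplying y':  x + 4y^3

so (5x^4 + y) + (x + 4y^3)·y' = 0, and therefore
  dy/dx = -(5x^4 + y)/(x + 4y^3) = (-5x^4 - y)/(x + 4y^3)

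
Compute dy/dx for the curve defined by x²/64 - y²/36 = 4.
Take d/dx of both sides. Since y is implicitly a function of x, the chain rule attaches a y' = dy/dx factor whenever we differentiate through y.

Set F(x, y) = (left side) − (right side), so the curve is F = 0. Differentiating each term of F:
  d/dx[x^2/64] = x/32
  d/dx[-y^2/36] = -y·y'/18
  d/dx[-4] = 0

Collecting, the y'-free part is the partial derivative in x and the y' coefficient is the partial derivative in y:
  ∂F/∂x = x/32
  ∂F/∂y = -y/18

so d/dx[F(x, y(x))] = ∂F/∂x + (∂F/∂y)·y' = 0. Rearranging,
  dy/dx = -(∂F/∂x)/(∂F/∂y) = -(x/32)/(-y/18) = 9x/(16y)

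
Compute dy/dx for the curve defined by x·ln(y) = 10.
Differentiate the relation implicitly: treat y = y(x) and apply the chain rule, so every y-derivative picks up a y' = dy/dx factor.

With everything moved to the left-hand side, differentiate term by term:
  d/dx[x·ln(y)] = x·y'/y + ln(y)
  d/dx[-10] = 0

Separating the contributions that come from x directly and those that come through y:
  without y':      ln(y)
  multiplying y':  x/y

so (ln(y)) + (x/y)·y' = 0, and therefore
  dy/dx = -(ln(y))/(x/y) = -y·ln(y)/x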